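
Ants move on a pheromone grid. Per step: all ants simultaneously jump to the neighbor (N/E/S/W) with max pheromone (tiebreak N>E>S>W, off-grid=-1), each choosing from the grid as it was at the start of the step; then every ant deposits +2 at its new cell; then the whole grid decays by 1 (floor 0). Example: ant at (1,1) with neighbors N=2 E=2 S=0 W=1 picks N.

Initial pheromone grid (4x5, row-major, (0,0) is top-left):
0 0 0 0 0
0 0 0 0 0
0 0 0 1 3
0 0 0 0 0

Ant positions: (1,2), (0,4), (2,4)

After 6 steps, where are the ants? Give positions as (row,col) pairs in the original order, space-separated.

Step 1: ant0:(1,2)->N->(0,2) | ant1:(0,4)->S->(1,4) | ant2:(2,4)->W->(2,3)
  grid max=2 at (2,3)
Step 2: ant0:(0,2)->E->(0,3) | ant1:(1,4)->S->(2,4) | ant2:(2,3)->E->(2,4)
  grid max=5 at (2,4)
Step 3: ant0:(0,3)->E->(0,4) | ant1:(2,4)->W->(2,3) | ant2:(2,4)->W->(2,3)
  grid max=4 at (2,3)
Step 4: ant0:(0,4)->S->(1,4) | ant1:(2,3)->E->(2,4) | ant2:(2,3)->E->(2,4)
  grid max=7 at (2,4)
Step 5: ant0:(1,4)->S->(2,4) | ant1:(2,4)->W->(2,3) | ant2:(2,4)->W->(2,3)
  grid max=8 at (2,4)
Step 6: ant0:(2,4)->W->(2,3) | ant1:(2,3)->E->(2,4) | ant2:(2,3)->E->(2,4)
  grid max=11 at (2,4)

(2,3) (2,4) (2,4)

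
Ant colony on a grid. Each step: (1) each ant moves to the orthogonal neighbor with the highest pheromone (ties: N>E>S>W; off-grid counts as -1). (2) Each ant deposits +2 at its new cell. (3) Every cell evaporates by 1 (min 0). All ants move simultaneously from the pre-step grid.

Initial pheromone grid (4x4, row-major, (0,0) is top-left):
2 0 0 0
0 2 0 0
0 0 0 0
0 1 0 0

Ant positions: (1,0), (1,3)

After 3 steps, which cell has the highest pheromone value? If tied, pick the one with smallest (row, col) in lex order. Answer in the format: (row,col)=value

Answer: (0,0)=3

Derivation:
Step 1: ant0:(1,0)->N->(0,0) | ant1:(1,3)->N->(0,3)
  grid max=3 at (0,0)
Step 2: ant0:(0,0)->E->(0,1) | ant1:(0,3)->S->(1,3)
  grid max=2 at (0,0)
Step 3: ant0:(0,1)->W->(0,0) | ant1:(1,3)->N->(0,3)
  grid max=3 at (0,0)
Final grid:
  3 0 0 1
  0 0 0 0
  0 0 0 0
  0 0 0 0
Max pheromone 3 at (0,0)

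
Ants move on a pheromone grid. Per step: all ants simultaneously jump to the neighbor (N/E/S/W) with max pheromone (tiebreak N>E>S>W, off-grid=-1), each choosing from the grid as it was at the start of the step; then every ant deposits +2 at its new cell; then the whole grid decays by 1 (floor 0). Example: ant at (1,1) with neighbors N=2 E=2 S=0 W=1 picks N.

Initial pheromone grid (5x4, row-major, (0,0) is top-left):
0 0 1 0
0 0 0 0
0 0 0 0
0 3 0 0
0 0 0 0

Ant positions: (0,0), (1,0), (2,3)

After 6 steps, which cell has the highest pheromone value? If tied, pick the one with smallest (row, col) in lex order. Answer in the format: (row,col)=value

Answer: (0,0)=6

Derivation:
Step 1: ant0:(0,0)->E->(0,1) | ant1:(1,0)->N->(0,0) | ant2:(2,3)->N->(1,3)
  grid max=2 at (3,1)
Step 2: ant0:(0,1)->W->(0,0) | ant1:(0,0)->E->(0,1) | ant2:(1,3)->N->(0,3)
  grid max=2 at (0,0)
Step 3: ant0:(0,0)->E->(0,1) | ant1:(0,1)->W->(0,0) | ant2:(0,3)->S->(1,3)
  grid max=3 at (0,0)
Step 4: ant0:(0,1)->W->(0,0) | ant1:(0,0)->E->(0,1) | ant2:(1,3)->N->(0,3)
  grid max=4 at (0,0)
Step 5: ant0:(0,0)->E->(0,1) | ant1:(0,1)->W->(0,0) | ant2:(0,3)->S->(1,3)
  grid max=5 at (0,0)
Step 6: ant0:(0,1)->W->(0,0) | ant1:(0,0)->E->(0,1) | ant2:(1,3)->N->(0,3)
  grid max=6 at (0,0)
Final grid:
  6 6 0 1
  0 0 0 0
  0 0 0 0
  0 0 0 0
  0 0 0 0
Max pheromone 6 at (0,0)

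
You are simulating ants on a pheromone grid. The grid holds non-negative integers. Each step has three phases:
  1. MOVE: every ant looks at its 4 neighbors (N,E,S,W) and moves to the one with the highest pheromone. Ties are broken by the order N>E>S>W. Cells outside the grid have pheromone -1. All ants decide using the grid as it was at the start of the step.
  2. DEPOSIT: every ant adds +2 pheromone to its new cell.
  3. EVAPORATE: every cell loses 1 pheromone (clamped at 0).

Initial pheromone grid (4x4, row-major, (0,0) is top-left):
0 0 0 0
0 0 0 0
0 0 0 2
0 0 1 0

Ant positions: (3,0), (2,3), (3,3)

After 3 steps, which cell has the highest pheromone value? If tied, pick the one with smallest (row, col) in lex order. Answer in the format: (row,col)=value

Step 1: ant0:(3,0)->N->(2,0) | ant1:(2,3)->N->(1,3) | ant2:(3,3)->N->(2,3)
  grid max=3 at (2,3)
Step 2: ant0:(2,0)->N->(1,0) | ant1:(1,3)->S->(2,3) | ant2:(2,3)->N->(1,3)
  grid max=4 at (2,3)
Step 3: ant0:(1,0)->N->(0,0) | ant1:(2,3)->N->(1,3) | ant2:(1,3)->S->(2,3)
  grid max=5 at (2,3)
Final grid:
  1 0 0 0
  0 0 0 3
  0 0 0 5
  0 0 0 0
Max pheromone 5 at (2,3)

Answer: (2,3)=5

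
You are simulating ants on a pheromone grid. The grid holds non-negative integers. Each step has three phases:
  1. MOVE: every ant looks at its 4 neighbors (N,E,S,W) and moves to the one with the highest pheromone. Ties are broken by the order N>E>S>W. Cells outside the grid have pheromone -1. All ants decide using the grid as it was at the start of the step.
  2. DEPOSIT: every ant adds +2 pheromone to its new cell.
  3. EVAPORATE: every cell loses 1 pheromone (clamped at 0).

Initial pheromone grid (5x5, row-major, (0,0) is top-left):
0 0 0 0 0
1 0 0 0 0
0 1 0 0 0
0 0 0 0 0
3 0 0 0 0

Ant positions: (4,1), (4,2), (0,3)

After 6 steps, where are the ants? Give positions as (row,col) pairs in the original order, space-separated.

Step 1: ant0:(4,1)->W->(4,0) | ant1:(4,2)->N->(3,2) | ant2:(0,3)->E->(0,4)
  grid max=4 at (4,0)
Step 2: ant0:(4,0)->N->(3,0) | ant1:(3,2)->N->(2,2) | ant2:(0,4)->S->(1,4)
  grid max=3 at (4,0)
Step 3: ant0:(3,0)->S->(4,0) | ant1:(2,2)->N->(1,2) | ant2:(1,4)->N->(0,4)
  grid max=4 at (4,0)
Step 4: ant0:(4,0)->N->(3,0) | ant1:(1,2)->N->(0,2) | ant2:(0,4)->S->(1,4)
  grid max=3 at (4,0)
Step 5: ant0:(3,0)->S->(4,0) | ant1:(0,2)->E->(0,3) | ant2:(1,4)->N->(0,4)
  grid max=4 at (4,0)
Step 6: ant0:(4,0)->N->(3,0) | ant1:(0,3)->E->(0,4) | ant2:(0,4)->W->(0,3)
  grid max=3 at (4,0)

(3,0) (0,4) (0,3)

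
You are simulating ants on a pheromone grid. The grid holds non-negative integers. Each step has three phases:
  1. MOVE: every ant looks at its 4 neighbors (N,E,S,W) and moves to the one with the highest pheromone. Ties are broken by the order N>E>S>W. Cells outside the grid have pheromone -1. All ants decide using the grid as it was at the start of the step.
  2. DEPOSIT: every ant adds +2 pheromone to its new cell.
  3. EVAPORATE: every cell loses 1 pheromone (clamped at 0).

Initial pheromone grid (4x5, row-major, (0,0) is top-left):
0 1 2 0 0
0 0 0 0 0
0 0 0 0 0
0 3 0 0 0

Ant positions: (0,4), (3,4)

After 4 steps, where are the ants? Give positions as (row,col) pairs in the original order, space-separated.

Step 1: ant0:(0,4)->S->(1,4) | ant1:(3,4)->N->(2,4)
  grid max=2 at (3,1)
Step 2: ant0:(1,4)->S->(2,4) | ant1:(2,4)->N->(1,4)
  grid max=2 at (1,4)
Step 3: ant0:(2,4)->N->(1,4) | ant1:(1,4)->S->(2,4)
  grid max=3 at (1,4)
Step 4: ant0:(1,4)->S->(2,4) | ant1:(2,4)->N->(1,4)
  grid max=4 at (1,4)

(2,4) (1,4)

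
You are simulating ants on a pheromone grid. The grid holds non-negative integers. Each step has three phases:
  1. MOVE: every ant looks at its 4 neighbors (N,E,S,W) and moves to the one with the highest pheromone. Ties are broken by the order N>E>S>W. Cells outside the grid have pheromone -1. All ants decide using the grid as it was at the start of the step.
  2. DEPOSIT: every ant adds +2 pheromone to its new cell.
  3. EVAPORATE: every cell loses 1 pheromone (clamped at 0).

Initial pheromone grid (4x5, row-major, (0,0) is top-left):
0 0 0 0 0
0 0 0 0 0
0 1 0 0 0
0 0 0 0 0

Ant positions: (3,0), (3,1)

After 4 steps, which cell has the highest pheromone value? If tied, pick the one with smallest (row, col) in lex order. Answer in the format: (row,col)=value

Answer: (2,1)=5

Derivation:
Step 1: ant0:(3,0)->N->(2,0) | ant1:(3,1)->N->(2,1)
  grid max=2 at (2,1)
Step 2: ant0:(2,0)->E->(2,1) | ant1:(2,1)->W->(2,0)
  grid max=3 at (2,1)
Step 3: ant0:(2,1)->W->(2,0) | ant1:(2,0)->E->(2,1)
  grid max=4 at (2,1)
Step 4: ant0:(2,0)->E->(2,1) | ant1:(2,1)->W->(2,0)
  grid max=5 at (2,1)
Final grid:
  0 0 0 0 0
  0 0 0 0 0
  4 5 0 0 0
  0 0 0 0 0
Max pheromone 5 at (2,1)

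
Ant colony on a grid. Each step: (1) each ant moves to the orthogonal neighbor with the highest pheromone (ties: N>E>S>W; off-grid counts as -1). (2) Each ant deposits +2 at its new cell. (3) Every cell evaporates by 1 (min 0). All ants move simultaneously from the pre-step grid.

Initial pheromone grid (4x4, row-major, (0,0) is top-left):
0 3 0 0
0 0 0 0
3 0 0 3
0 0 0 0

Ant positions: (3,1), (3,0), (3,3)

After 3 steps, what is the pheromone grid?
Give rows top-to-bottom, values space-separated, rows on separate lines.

After step 1: ants at (2,1),(2,0),(2,3)
  0 2 0 0
  0 0 0 0
  4 1 0 4
  0 0 0 0
After step 2: ants at (2,0),(2,1),(1,3)
  0 1 0 0
  0 0 0 1
  5 2 0 3
  0 0 0 0
After step 3: ants at (2,1),(2,0),(2,3)
  0 0 0 0
  0 0 0 0
  6 3 0 4
  0 0 0 0

0 0 0 0
0 0 0 0
6 3 0 4
0 0 0 0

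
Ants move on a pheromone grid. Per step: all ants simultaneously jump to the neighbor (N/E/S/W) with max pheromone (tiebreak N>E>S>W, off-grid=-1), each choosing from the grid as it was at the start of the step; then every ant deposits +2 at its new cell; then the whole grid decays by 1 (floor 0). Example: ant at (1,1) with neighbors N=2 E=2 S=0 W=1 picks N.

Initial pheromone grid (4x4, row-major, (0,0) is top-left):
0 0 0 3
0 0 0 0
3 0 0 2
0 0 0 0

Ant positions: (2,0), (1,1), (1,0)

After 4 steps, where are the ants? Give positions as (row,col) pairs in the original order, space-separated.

Step 1: ant0:(2,0)->N->(1,0) | ant1:(1,1)->N->(0,1) | ant2:(1,0)->S->(2,0)
  grid max=4 at (2,0)
Step 2: ant0:(1,0)->S->(2,0) | ant1:(0,1)->E->(0,2) | ant2:(2,0)->N->(1,0)
  grid max=5 at (2,0)
Step 3: ant0:(2,0)->N->(1,0) | ant1:(0,2)->E->(0,3) | ant2:(1,0)->S->(2,0)
  grid max=6 at (2,0)
Step 4: ant0:(1,0)->S->(2,0) | ant1:(0,3)->S->(1,3) | ant2:(2,0)->N->(1,0)
  grid max=7 at (2,0)

(2,0) (1,3) (1,0)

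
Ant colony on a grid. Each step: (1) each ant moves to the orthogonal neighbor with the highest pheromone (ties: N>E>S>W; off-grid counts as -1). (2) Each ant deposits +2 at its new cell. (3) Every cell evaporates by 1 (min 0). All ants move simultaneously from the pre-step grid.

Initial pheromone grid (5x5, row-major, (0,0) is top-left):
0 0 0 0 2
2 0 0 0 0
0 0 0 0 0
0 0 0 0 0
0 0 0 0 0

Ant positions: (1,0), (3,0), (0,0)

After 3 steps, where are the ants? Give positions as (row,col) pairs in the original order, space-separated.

Step 1: ant0:(1,0)->N->(0,0) | ant1:(3,0)->N->(2,0) | ant2:(0,0)->S->(1,0)
  grid max=3 at (1,0)
Step 2: ant0:(0,0)->S->(1,0) | ant1:(2,0)->N->(1,0) | ant2:(1,0)->N->(0,0)
  grid max=6 at (1,0)
Step 3: ant0:(1,0)->N->(0,0) | ant1:(1,0)->N->(0,0) | ant2:(0,0)->S->(1,0)
  grid max=7 at (1,0)

(0,0) (0,0) (1,0)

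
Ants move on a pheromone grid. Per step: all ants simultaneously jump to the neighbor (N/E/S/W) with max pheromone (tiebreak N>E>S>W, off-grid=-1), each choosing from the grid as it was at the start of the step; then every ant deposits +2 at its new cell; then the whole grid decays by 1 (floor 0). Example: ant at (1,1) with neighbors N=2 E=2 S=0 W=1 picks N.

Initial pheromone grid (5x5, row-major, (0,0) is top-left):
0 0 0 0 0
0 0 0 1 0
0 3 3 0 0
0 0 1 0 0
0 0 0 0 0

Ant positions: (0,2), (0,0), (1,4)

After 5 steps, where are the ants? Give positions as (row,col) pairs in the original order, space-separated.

Step 1: ant0:(0,2)->E->(0,3) | ant1:(0,0)->E->(0,1) | ant2:(1,4)->W->(1,3)
  grid max=2 at (1,3)
Step 2: ant0:(0,3)->S->(1,3) | ant1:(0,1)->E->(0,2) | ant2:(1,3)->N->(0,3)
  grid max=3 at (1,3)
Step 3: ant0:(1,3)->N->(0,3) | ant1:(0,2)->E->(0,3) | ant2:(0,3)->S->(1,3)
  grid max=5 at (0,3)
Step 4: ant0:(0,3)->S->(1,3) | ant1:(0,3)->S->(1,3) | ant2:(1,3)->N->(0,3)
  grid max=7 at (1,3)
Step 5: ant0:(1,3)->N->(0,3) | ant1:(1,3)->N->(0,3) | ant2:(0,3)->S->(1,3)
  grid max=9 at (0,3)

(0,3) (0,3) (1,3)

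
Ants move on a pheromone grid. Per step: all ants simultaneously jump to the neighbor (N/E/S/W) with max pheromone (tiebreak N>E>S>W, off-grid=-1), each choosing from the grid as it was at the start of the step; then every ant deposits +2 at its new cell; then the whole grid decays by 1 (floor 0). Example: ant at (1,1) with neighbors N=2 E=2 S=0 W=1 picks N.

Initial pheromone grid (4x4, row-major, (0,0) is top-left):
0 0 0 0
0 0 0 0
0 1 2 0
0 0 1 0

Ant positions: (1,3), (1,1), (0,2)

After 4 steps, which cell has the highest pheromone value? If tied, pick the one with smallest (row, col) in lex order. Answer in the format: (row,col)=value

Step 1: ant0:(1,3)->N->(0,3) | ant1:(1,1)->S->(2,1) | ant2:(0,2)->E->(0,3)
  grid max=3 at (0,3)
Step 2: ant0:(0,3)->S->(1,3) | ant1:(2,1)->E->(2,2) | ant2:(0,3)->S->(1,3)
  grid max=3 at (1,3)
Step 3: ant0:(1,3)->N->(0,3) | ant1:(2,2)->W->(2,1) | ant2:(1,3)->N->(0,3)
  grid max=5 at (0,3)
Step 4: ant0:(0,3)->S->(1,3) | ant1:(2,1)->E->(2,2) | ant2:(0,3)->S->(1,3)
  grid max=5 at (1,3)
Final grid:
  0 0 0 4
  0 0 0 5
  0 1 2 0
  0 0 0 0
Max pheromone 5 at (1,3)

Answer: (1,3)=5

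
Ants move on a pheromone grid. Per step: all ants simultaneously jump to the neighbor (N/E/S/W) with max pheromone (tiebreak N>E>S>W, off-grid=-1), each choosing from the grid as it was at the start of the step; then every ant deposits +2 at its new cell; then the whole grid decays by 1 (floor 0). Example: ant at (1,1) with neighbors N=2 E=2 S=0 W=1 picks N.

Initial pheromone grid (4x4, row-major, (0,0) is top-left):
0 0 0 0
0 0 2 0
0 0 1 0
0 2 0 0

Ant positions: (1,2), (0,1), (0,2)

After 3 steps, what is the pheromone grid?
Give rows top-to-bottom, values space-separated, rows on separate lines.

After step 1: ants at (2,2),(0,2),(1,2)
  0 0 1 0
  0 0 3 0
  0 0 2 0
  0 1 0 0
After step 2: ants at (1,2),(1,2),(2,2)
  0 0 0 0
  0 0 6 0
  0 0 3 0
  0 0 0 0
After step 3: ants at (2,2),(2,2),(1,2)
  0 0 0 0
  0 0 7 0
  0 0 6 0
  0 0 0 0

0 0 0 0
0 0 7 0
0 0 6 0
0 0 0 0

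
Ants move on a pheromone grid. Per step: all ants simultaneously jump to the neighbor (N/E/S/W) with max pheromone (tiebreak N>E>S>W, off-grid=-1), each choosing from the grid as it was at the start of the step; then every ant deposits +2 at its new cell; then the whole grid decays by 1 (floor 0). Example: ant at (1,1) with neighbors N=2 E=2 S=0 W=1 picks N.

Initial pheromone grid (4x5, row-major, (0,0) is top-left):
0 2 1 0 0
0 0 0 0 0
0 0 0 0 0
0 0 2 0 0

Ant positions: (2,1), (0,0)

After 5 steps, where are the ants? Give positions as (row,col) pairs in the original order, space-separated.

Step 1: ant0:(2,1)->N->(1,1) | ant1:(0,0)->E->(0,1)
  grid max=3 at (0,1)
Step 2: ant0:(1,1)->N->(0,1) | ant1:(0,1)->S->(1,1)
  grid max=4 at (0,1)
Step 3: ant0:(0,1)->S->(1,1) | ant1:(1,1)->N->(0,1)
  grid max=5 at (0,1)
Step 4: ant0:(1,1)->N->(0,1) | ant1:(0,1)->S->(1,1)
  grid max=6 at (0,1)
Step 5: ant0:(0,1)->S->(1,1) | ant1:(1,1)->N->(0,1)
  grid max=7 at (0,1)

(1,1) (0,1)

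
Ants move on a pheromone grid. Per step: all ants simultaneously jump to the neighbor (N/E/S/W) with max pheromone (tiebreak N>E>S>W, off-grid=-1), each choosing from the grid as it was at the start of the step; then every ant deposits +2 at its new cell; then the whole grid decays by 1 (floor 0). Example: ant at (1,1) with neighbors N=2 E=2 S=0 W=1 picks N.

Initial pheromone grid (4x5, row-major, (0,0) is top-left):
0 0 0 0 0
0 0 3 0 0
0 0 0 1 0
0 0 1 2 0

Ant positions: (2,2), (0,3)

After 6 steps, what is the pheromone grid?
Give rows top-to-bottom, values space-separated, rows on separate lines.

After step 1: ants at (1,2),(0,4)
  0 0 0 0 1
  0 0 4 0 0
  0 0 0 0 0
  0 0 0 1 0
After step 2: ants at (0,2),(1,4)
  0 0 1 0 0
  0 0 3 0 1
  0 0 0 0 0
  0 0 0 0 0
After step 3: ants at (1,2),(0,4)
  0 0 0 0 1
  0 0 4 0 0
  0 0 0 0 0
  0 0 0 0 0
After step 4: ants at (0,2),(1,4)
  0 0 1 0 0
  0 0 3 0 1
  0 0 0 0 0
  0 0 0 0 0
After step 5: ants at (1,2),(0,4)
  0 0 0 0 1
  0 0 4 0 0
  0 0 0 0 0
  0 0 0 0 0
After step 6: ants at (0,2),(1,4)
  0 0 1 0 0
  0 0 3 0 1
  0 0 0 0 0
  0 0 0 0 0

0 0 1 0 0
0 0 3 0 1
0 0 0 0 0
0 0 0 0 0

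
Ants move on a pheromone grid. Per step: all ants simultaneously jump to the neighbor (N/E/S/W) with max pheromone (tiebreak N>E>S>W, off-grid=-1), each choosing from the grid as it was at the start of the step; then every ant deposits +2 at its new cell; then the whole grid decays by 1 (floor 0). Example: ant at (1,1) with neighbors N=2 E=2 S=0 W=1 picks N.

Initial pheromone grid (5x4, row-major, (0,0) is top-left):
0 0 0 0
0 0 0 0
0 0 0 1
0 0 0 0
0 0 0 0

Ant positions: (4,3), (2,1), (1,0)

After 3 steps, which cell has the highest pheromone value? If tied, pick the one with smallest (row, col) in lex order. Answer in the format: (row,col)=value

Step 1: ant0:(4,3)->N->(3,3) | ant1:(2,1)->N->(1,1) | ant2:(1,0)->N->(0,0)
  grid max=1 at (0,0)
Step 2: ant0:(3,3)->N->(2,3) | ant1:(1,1)->N->(0,1) | ant2:(0,0)->E->(0,1)
  grid max=3 at (0,1)
Step 3: ant0:(2,3)->N->(1,3) | ant1:(0,1)->E->(0,2) | ant2:(0,1)->E->(0,2)
  grid max=3 at (0,2)
Final grid:
  0 2 3 0
  0 0 0 1
  0 0 0 0
  0 0 0 0
  0 0 0 0
Max pheromone 3 at (0,2)

Answer: (0,2)=3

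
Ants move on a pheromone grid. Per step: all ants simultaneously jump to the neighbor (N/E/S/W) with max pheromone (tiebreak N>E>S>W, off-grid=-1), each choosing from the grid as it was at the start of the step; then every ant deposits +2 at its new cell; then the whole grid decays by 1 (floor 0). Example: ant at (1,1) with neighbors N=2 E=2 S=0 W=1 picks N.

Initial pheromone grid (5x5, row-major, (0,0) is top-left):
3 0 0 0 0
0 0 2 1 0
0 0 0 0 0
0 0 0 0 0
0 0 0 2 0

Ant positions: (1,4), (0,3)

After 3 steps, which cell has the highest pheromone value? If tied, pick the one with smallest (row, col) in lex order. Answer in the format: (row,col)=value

Answer: (1,3)=6

Derivation:
Step 1: ant0:(1,4)->W->(1,3) | ant1:(0,3)->S->(1,3)
  grid max=4 at (1,3)
Step 2: ant0:(1,3)->W->(1,2) | ant1:(1,3)->W->(1,2)
  grid max=4 at (1,2)
Step 3: ant0:(1,2)->E->(1,3) | ant1:(1,2)->E->(1,3)
  grid max=6 at (1,3)
Final grid:
  0 0 0 0 0
  0 0 3 6 0
  0 0 0 0 0
  0 0 0 0 0
  0 0 0 0 0
Max pheromone 6 at (1,3)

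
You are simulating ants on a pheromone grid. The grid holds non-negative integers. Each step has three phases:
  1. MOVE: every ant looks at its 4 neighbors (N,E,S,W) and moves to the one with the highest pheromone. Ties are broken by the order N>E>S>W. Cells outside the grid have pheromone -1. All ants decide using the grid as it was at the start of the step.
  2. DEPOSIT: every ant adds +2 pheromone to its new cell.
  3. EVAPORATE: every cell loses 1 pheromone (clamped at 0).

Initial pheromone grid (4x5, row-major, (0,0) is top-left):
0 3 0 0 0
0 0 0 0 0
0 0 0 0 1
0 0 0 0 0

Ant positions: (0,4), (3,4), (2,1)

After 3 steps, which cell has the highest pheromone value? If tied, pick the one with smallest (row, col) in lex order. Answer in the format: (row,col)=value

Answer: (2,4)=4

Derivation:
Step 1: ant0:(0,4)->S->(1,4) | ant1:(3,4)->N->(2,4) | ant2:(2,1)->N->(1,1)
  grid max=2 at (0,1)
Step 2: ant0:(1,4)->S->(2,4) | ant1:(2,4)->N->(1,4) | ant2:(1,1)->N->(0,1)
  grid max=3 at (0,1)
Step 3: ant0:(2,4)->N->(1,4) | ant1:(1,4)->S->(2,4) | ant2:(0,1)->E->(0,2)
  grid max=4 at (2,4)
Final grid:
  0 2 1 0 0
  0 0 0 0 3
  0 0 0 0 4
  0 0 0 0 0
Max pheromone 4 at (2,4)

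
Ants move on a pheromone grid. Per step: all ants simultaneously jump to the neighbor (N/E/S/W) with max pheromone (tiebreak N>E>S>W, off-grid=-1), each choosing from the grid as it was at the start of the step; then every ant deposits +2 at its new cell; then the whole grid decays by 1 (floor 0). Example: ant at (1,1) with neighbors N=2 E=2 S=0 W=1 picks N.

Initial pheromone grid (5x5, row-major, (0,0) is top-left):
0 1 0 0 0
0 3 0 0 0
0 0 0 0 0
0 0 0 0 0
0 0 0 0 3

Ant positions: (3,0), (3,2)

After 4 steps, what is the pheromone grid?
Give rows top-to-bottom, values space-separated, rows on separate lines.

After step 1: ants at (2,0),(2,2)
  0 0 0 0 0
  0 2 0 0 0
  1 0 1 0 0
  0 0 0 0 0
  0 0 0 0 2
After step 2: ants at (1,0),(1,2)
  0 0 0 0 0
  1 1 1 0 0
  0 0 0 0 0
  0 0 0 0 0
  0 0 0 0 1
After step 3: ants at (1,1),(1,1)
  0 0 0 0 0
  0 4 0 0 0
  0 0 0 0 0
  0 0 0 0 0
  0 0 0 0 0
After step 4: ants at (0,1),(0,1)
  0 3 0 0 0
  0 3 0 0 0
  0 0 0 0 0
  0 0 0 0 0
  0 0 0 0 0

0 3 0 0 0
0 3 0 0 0
0 0 0 0 0
0 0 0 0 0
0 0 0 0 0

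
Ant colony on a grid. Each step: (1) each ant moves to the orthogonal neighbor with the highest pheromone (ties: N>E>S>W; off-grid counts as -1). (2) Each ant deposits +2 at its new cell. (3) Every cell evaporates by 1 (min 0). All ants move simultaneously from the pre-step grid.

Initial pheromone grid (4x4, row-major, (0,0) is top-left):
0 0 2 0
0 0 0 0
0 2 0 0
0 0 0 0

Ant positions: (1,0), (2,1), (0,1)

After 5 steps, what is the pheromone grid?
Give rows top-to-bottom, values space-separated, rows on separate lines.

After step 1: ants at (0,0),(1,1),(0,2)
  1 0 3 0
  0 1 0 0
  0 1 0 0
  0 0 0 0
After step 2: ants at (0,1),(2,1),(0,3)
  0 1 2 1
  0 0 0 0
  0 2 0 0
  0 0 0 0
After step 3: ants at (0,2),(1,1),(0,2)
  0 0 5 0
  0 1 0 0
  0 1 0 0
  0 0 0 0
After step 4: ants at (0,3),(2,1),(0,3)
  0 0 4 3
  0 0 0 0
  0 2 0 0
  0 0 0 0
After step 5: ants at (0,2),(1,1),(0,2)
  0 0 7 2
  0 1 0 0
  0 1 0 0
  0 0 0 0

0 0 7 2
0 1 0 0
0 1 0 0
0 0 0 0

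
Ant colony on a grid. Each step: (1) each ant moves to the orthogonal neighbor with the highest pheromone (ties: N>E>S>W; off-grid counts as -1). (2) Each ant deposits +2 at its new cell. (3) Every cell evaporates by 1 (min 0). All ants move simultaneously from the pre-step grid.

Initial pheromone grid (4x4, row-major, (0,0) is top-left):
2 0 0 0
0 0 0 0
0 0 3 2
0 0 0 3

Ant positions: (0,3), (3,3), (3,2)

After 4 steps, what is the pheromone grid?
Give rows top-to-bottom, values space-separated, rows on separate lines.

After step 1: ants at (1,3),(2,3),(2,2)
  1 0 0 0
  0 0 0 1
  0 0 4 3
  0 0 0 2
After step 2: ants at (2,3),(2,2),(2,3)
  0 0 0 0
  0 0 0 0
  0 0 5 6
  0 0 0 1
After step 3: ants at (2,2),(2,3),(2,2)
  0 0 0 0
  0 0 0 0
  0 0 8 7
  0 0 0 0
After step 4: ants at (2,3),(2,2),(2,3)
  0 0 0 0
  0 0 0 0
  0 0 9 10
  0 0 0 0

0 0 0 0
0 0 0 0
0 0 9 10
0 0 0 0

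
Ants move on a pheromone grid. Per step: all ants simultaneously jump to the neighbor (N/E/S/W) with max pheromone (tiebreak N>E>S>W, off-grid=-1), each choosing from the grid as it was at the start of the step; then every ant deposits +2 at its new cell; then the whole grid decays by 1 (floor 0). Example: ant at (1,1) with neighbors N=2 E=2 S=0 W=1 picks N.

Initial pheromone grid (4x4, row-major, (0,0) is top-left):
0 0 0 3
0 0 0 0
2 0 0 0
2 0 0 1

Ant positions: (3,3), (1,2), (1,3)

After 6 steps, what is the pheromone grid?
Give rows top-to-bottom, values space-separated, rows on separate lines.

After step 1: ants at (2,3),(0,2),(0,3)
  0 0 1 4
  0 0 0 0
  1 0 0 1
  1 0 0 0
After step 2: ants at (1,3),(0,3),(0,2)
  0 0 2 5
  0 0 0 1
  0 0 0 0
  0 0 0 0
After step 3: ants at (0,3),(0,2),(0,3)
  0 0 3 8
  0 0 0 0
  0 0 0 0
  0 0 0 0
After step 4: ants at (0,2),(0,3),(0,2)
  0 0 6 9
  0 0 0 0
  0 0 0 0
  0 0 0 0
After step 5: ants at (0,3),(0,2),(0,3)
  0 0 7 12
  0 0 0 0
  0 0 0 0
  0 0 0 0
After step 6: ants at (0,2),(0,3),(0,2)
  0 0 10 13
  0 0 0 0
  0 0 0 0
  0 0 0 0

0 0 10 13
0 0 0 0
0 0 0 0
0 0 0 0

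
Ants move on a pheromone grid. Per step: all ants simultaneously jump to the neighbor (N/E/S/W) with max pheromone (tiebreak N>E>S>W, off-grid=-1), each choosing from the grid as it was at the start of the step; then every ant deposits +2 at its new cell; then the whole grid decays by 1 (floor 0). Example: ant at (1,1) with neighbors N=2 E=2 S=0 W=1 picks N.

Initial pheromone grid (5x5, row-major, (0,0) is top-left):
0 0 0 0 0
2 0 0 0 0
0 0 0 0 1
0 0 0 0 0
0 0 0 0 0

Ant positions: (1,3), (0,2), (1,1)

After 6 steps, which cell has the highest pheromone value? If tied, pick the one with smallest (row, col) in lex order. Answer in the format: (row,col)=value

Answer: (0,4)=7

Derivation:
Step 1: ant0:(1,3)->N->(0,3) | ant1:(0,2)->E->(0,3) | ant2:(1,1)->W->(1,0)
  grid max=3 at (0,3)
Step 2: ant0:(0,3)->E->(0,4) | ant1:(0,3)->E->(0,4) | ant2:(1,0)->N->(0,0)
  grid max=3 at (0,4)
Step 3: ant0:(0,4)->W->(0,3) | ant1:(0,4)->W->(0,3) | ant2:(0,0)->S->(1,0)
  grid max=5 at (0,3)
Step 4: ant0:(0,3)->E->(0,4) | ant1:(0,3)->E->(0,4) | ant2:(1,0)->N->(0,0)
  grid max=5 at (0,4)
Step 5: ant0:(0,4)->W->(0,3) | ant1:(0,4)->W->(0,3) | ant2:(0,0)->S->(1,0)
  grid max=7 at (0,3)
Step 6: ant0:(0,3)->E->(0,4) | ant1:(0,3)->E->(0,4) | ant2:(1,0)->N->(0,0)
  grid max=7 at (0,4)
Final grid:
  1 0 0 6 7
  2 0 0 0 0
  0 0 0 0 0
  0 0 0 0 0
  0 0 0 0 0
Max pheromone 7 at (0,4)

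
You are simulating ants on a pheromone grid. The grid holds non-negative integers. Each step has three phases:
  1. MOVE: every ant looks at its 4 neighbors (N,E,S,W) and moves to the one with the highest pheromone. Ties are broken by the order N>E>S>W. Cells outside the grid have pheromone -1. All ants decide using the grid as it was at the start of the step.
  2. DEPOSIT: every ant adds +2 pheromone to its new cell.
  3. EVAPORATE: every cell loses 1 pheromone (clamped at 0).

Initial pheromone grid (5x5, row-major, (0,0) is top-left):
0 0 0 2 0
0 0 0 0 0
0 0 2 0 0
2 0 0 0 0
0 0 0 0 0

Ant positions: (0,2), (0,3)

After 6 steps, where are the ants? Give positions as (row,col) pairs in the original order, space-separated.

Step 1: ant0:(0,2)->E->(0,3) | ant1:(0,3)->E->(0,4)
  grid max=3 at (0,3)
Step 2: ant0:(0,3)->E->(0,4) | ant1:(0,4)->W->(0,3)
  grid max=4 at (0,3)
Step 3: ant0:(0,4)->W->(0,3) | ant1:(0,3)->E->(0,4)
  grid max=5 at (0,3)
Step 4: ant0:(0,3)->E->(0,4) | ant1:(0,4)->W->(0,3)
  grid max=6 at (0,3)
Step 5: ant0:(0,4)->W->(0,3) | ant1:(0,3)->E->(0,4)
  grid max=7 at (0,3)
Step 6: ant0:(0,3)->E->(0,4) | ant1:(0,4)->W->(0,3)
  grid max=8 at (0,3)

(0,4) (0,3)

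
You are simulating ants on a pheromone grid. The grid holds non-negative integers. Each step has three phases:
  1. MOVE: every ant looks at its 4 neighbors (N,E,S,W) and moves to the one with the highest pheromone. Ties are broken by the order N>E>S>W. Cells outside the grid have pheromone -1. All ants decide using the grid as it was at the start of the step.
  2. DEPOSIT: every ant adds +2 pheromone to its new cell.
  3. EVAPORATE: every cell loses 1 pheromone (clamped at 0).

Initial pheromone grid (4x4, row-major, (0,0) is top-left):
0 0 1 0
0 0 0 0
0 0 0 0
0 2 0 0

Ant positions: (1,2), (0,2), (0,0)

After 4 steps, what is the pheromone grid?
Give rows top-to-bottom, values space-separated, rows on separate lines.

After step 1: ants at (0,2),(0,3),(0,1)
  0 1 2 1
  0 0 0 0
  0 0 0 0
  0 1 0 0
After step 2: ants at (0,3),(0,2),(0,2)
  0 0 5 2
  0 0 0 0
  0 0 0 0
  0 0 0 0
After step 3: ants at (0,2),(0,3),(0,3)
  0 0 6 5
  0 0 0 0
  0 0 0 0
  0 0 0 0
After step 4: ants at (0,3),(0,2),(0,2)
  0 0 9 6
  0 0 0 0
  0 0 0 0
  0 0 0 0

0 0 9 6
0 0 0 0
0 0 0 0
0 0 0 0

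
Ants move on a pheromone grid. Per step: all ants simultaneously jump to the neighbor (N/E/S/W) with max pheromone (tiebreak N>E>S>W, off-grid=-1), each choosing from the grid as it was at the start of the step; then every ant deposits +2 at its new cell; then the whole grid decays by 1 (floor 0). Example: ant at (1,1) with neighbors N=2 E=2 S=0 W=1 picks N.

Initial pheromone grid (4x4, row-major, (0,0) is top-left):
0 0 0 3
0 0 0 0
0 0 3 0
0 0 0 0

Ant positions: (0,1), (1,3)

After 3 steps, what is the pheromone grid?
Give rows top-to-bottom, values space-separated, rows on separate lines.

After step 1: ants at (0,2),(0,3)
  0 0 1 4
  0 0 0 0
  0 0 2 0
  0 0 0 0
After step 2: ants at (0,3),(0,2)
  0 0 2 5
  0 0 0 0
  0 0 1 0
  0 0 0 0
After step 3: ants at (0,2),(0,3)
  0 0 3 6
  0 0 0 0
  0 0 0 0
  0 0 0 0

0 0 3 6
0 0 0 0
0 0 0 0
0 0 0 0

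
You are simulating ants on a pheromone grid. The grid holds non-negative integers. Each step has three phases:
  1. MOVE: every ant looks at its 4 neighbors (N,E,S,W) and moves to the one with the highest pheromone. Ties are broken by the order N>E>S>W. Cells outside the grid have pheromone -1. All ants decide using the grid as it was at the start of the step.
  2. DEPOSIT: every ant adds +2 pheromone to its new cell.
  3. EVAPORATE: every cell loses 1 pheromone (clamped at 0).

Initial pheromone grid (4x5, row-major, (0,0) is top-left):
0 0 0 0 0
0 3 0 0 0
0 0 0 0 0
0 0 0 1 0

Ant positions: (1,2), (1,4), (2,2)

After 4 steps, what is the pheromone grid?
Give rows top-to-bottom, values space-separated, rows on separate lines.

After step 1: ants at (1,1),(0,4),(1,2)
  0 0 0 0 1
  0 4 1 0 0
  0 0 0 0 0
  0 0 0 0 0
After step 2: ants at (1,2),(1,4),(1,1)
  0 0 0 0 0
  0 5 2 0 1
  0 0 0 0 0
  0 0 0 0 0
After step 3: ants at (1,1),(0,4),(1,2)
  0 0 0 0 1
  0 6 3 0 0
  0 0 0 0 0
  0 0 0 0 0
After step 4: ants at (1,2),(1,4),(1,1)
  0 0 0 0 0
  0 7 4 0 1
  0 0 0 0 0
  0 0 0 0 0

0 0 0 0 0
0 7 4 0 1
0 0 0 0 0
0 0 0 0 0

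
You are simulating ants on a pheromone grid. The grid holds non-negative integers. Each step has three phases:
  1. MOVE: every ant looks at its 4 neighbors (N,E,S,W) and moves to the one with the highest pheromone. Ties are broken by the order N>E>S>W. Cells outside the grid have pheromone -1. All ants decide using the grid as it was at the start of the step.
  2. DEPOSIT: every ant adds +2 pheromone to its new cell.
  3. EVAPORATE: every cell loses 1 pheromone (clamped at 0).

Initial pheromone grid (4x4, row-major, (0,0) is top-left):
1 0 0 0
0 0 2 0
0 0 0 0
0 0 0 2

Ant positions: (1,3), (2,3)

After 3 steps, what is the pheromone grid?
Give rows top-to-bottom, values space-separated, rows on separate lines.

After step 1: ants at (1,2),(3,3)
  0 0 0 0
  0 0 3 0
  0 0 0 0
  0 0 0 3
After step 2: ants at (0,2),(2,3)
  0 0 1 0
  0 0 2 0
  0 0 0 1
  0 0 0 2
After step 3: ants at (1,2),(3,3)
  0 0 0 0
  0 0 3 0
  0 0 0 0
  0 0 0 3

0 0 0 0
0 0 3 0
0 0 0 0
0 0 0 3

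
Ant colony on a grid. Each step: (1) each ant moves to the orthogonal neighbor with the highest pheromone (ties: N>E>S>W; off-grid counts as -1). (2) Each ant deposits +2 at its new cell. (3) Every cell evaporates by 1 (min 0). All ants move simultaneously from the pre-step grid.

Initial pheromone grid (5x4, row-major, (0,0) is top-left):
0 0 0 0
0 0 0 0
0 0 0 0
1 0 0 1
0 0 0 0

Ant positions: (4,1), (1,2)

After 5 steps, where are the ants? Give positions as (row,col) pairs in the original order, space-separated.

Step 1: ant0:(4,1)->N->(3,1) | ant1:(1,2)->N->(0,2)
  grid max=1 at (0,2)
Step 2: ant0:(3,1)->N->(2,1) | ant1:(0,2)->E->(0,3)
  grid max=1 at (0,3)
Step 3: ant0:(2,1)->N->(1,1) | ant1:(0,3)->S->(1,3)
  grid max=1 at (1,1)
Step 4: ant0:(1,1)->N->(0,1) | ant1:(1,3)->N->(0,3)
  grid max=1 at (0,1)
Step 5: ant0:(0,1)->E->(0,2) | ant1:(0,3)->S->(1,3)
  grid max=1 at (0,2)

(0,2) (1,3)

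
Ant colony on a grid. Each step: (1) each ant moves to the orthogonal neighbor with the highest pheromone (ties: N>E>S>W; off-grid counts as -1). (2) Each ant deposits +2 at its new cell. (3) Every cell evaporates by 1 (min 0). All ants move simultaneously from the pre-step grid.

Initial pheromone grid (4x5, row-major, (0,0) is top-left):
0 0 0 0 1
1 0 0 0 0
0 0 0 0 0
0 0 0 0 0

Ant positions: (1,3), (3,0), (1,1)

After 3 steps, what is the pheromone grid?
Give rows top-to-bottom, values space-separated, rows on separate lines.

After step 1: ants at (0,3),(2,0),(1,0)
  0 0 0 1 0
  2 0 0 0 0
  1 0 0 0 0
  0 0 0 0 0
After step 2: ants at (0,4),(1,0),(2,0)
  0 0 0 0 1
  3 0 0 0 0
  2 0 0 0 0
  0 0 0 0 0
After step 3: ants at (1,4),(2,0),(1,0)
  0 0 0 0 0
  4 0 0 0 1
  3 0 0 0 0
  0 0 0 0 0

0 0 0 0 0
4 0 0 0 1
3 0 0 0 0
0 0 0 0 0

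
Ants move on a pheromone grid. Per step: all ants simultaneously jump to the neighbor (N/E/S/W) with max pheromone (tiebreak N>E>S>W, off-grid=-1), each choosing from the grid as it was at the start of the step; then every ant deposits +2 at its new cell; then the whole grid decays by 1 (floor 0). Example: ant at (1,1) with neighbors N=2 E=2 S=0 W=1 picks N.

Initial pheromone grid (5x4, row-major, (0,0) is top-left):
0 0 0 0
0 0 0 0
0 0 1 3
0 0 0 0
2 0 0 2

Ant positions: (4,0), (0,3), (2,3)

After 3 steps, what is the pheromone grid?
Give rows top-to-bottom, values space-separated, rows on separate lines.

After step 1: ants at (3,0),(1,3),(2,2)
  0 0 0 0
  0 0 0 1
  0 0 2 2
  1 0 0 0
  1 0 0 1
After step 2: ants at (4,0),(2,3),(2,3)
  0 0 0 0
  0 0 0 0
  0 0 1 5
  0 0 0 0
  2 0 0 0
After step 3: ants at (3,0),(2,2),(2,2)
  0 0 0 0
  0 0 0 0
  0 0 4 4
  1 0 0 0
  1 0 0 0

0 0 0 0
0 0 0 0
0 0 4 4
1 0 0 0
1 0 0 0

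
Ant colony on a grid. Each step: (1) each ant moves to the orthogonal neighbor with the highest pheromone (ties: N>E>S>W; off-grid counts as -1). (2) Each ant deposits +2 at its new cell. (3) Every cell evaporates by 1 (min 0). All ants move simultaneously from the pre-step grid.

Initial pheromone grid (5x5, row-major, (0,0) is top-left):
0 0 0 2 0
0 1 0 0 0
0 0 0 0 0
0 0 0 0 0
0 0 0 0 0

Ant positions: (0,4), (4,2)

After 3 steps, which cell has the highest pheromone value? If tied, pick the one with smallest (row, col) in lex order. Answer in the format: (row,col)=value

Step 1: ant0:(0,4)->W->(0,3) | ant1:(4,2)->N->(3,2)
  grid max=3 at (0,3)
Step 2: ant0:(0,3)->E->(0,4) | ant1:(3,2)->N->(2,2)
  grid max=2 at (0,3)
Step 3: ant0:(0,4)->W->(0,3) | ant1:(2,2)->N->(1,2)
  grid max=3 at (0,3)
Final grid:
  0 0 0 3 0
  0 0 1 0 0
  0 0 0 0 0
  0 0 0 0 0
  0 0 0 0 0
Max pheromone 3 at (0,3)

Answer: (0,3)=3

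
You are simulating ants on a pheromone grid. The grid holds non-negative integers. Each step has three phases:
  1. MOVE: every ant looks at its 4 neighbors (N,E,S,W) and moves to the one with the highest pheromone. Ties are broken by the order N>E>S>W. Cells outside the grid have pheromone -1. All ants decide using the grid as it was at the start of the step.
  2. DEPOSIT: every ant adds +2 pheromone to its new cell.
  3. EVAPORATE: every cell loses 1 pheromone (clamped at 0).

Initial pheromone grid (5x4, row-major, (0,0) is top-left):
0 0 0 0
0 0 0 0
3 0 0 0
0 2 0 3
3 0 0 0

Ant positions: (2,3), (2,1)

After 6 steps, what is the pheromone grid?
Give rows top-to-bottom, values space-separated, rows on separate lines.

After step 1: ants at (3,3),(2,0)
  0 0 0 0
  0 0 0 0
  4 0 0 0
  0 1 0 4
  2 0 0 0
After step 2: ants at (2,3),(1,0)
  0 0 0 0
  1 0 0 0
  3 0 0 1
  0 0 0 3
  1 0 0 0
After step 3: ants at (3,3),(2,0)
  0 0 0 0
  0 0 0 0
  4 0 0 0
  0 0 0 4
  0 0 0 0
After step 4: ants at (2,3),(1,0)
  0 0 0 0
  1 0 0 0
  3 0 0 1
  0 0 0 3
  0 0 0 0
After step 5: ants at (3,3),(2,0)
  0 0 0 0
  0 0 0 0
  4 0 0 0
  0 0 0 4
  0 0 0 0
After step 6: ants at (2,3),(1,0)
  0 0 0 0
  1 0 0 0
  3 0 0 1
  0 0 0 3
  0 0 0 0

0 0 0 0
1 0 0 0
3 0 0 1
0 0 0 3
0 0 0 0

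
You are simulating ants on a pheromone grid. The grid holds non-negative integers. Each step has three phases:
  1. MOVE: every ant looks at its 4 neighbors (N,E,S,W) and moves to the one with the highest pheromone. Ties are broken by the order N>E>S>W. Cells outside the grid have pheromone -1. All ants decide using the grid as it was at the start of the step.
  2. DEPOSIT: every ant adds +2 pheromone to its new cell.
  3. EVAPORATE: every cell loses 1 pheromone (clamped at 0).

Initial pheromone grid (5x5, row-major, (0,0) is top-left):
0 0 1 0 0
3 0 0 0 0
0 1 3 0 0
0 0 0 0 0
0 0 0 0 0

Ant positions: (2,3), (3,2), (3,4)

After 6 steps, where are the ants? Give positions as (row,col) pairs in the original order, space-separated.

Step 1: ant0:(2,3)->W->(2,2) | ant1:(3,2)->N->(2,2) | ant2:(3,4)->N->(2,4)
  grid max=6 at (2,2)
Step 2: ant0:(2,2)->N->(1,2) | ant1:(2,2)->N->(1,2) | ant2:(2,4)->N->(1,4)
  grid max=5 at (2,2)
Step 3: ant0:(1,2)->S->(2,2) | ant1:(1,2)->S->(2,2) | ant2:(1,4)->N->(0,4)
  grid max=8 at (2,2)
Step 4: ant0:(2,2)->N->(1,2) | ant1:(2,2)->N->(1,2) | ant2:(0,4)->S->(1,4)
  grid max=7 at (2,2)
Step 5: ant0:(1,2)->S->(2,2) | ant1:(1,2)->S->(2,2) | ant2:(1,4)->N->(0,4)
  grid max=10 at (2,2)
Step 6: ant0:(2,2)->N->(1,2) | ant1:(2,2)->N->(1,2) | ant2:(0,4)->S->(1,4)
  grid max=9 at (2,2)

(1,2) (1,2) (1,4)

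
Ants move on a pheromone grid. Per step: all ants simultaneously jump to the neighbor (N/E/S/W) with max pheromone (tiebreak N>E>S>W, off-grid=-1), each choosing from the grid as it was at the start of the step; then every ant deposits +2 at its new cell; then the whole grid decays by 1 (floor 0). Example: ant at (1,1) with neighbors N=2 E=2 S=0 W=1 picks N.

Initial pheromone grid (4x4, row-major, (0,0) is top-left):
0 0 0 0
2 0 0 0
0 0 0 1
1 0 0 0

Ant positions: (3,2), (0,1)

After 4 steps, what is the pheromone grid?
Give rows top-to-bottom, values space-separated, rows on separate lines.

After step 1: ants at (2,2),(0,2)
  0 0 1 0
  1 0 0 0
  0 0 1 0
  0 0 0 0
After step 2: ants at (1,2),(0,3)
  0 0 0 1
  0 0 1 0
  0 0 0 0
  0 0 0 0
After step 3: ants at (0,2),(1,3)
  0 0 1 0
  0 0 0 1
  0 0 0 0
  0 0 0 0
After step 4: ants at (0,3),(0,3)
  0 0 0 3
  0 0 0 0
  0 0 0 0
  0 0 0 0

0 0 0 3
0 0 0 0
0 0 0 0
0 0 0 0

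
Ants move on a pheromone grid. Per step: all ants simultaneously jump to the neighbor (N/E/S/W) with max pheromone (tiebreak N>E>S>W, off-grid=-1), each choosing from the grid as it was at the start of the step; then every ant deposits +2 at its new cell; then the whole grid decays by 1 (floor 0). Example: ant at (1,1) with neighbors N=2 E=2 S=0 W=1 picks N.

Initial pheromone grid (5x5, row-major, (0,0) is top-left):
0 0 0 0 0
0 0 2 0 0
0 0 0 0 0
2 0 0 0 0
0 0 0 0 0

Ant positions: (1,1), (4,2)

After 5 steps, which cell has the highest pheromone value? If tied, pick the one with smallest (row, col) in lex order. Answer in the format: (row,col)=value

Step 1: ant0:(1,1)->E->(1,2) | ant1:(4,2)->N->(3,2)
  grid max=3 at (1,2)
Step 2: ant0:(1,2)->N->(0,2) | ant1:(3,2)->N->(2,2)
  grid max=2 at (1,2)
Step 3: ant0:(0,2)->S->(1,2) | ant1:(2,2)->N->(1,2)
  grid max=5 at (1,2)
Step 4: ant0:(1,2)->N->(0,2) | ant1:(1,2)->N->(0,2)
  grid max=4 at (1,2)
Step 5: ant0:(0,2)->S->(1,2) | ant1:(0,2)->S->(1,2)
  grid max=7 at (1,2)
Final grid:
  0 0 2 0 0
  0 0 7 0 0
  0 0 0 0 0
  0 0 0 0 0
  0 0 0 0 0
Max pheromone 7 at (1,2)

Answer: (1,2)=7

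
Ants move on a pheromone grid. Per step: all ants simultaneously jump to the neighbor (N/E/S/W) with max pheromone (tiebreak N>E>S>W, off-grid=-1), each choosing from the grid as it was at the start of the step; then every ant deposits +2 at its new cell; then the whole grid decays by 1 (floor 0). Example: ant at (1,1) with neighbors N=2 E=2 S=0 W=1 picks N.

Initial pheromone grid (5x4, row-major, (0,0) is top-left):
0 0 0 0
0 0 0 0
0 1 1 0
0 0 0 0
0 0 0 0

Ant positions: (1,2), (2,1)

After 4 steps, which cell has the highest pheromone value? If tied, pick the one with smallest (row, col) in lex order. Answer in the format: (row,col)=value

Answer: (1,2)=5

Derivation:
Step 1: ant0:(1,2)->S->(2,2) | ant1:(2,1)->E->(2,2)
  grid max=4 at (2,2)
Step 2: ant0:(2,2)->N->(1,2) | ant1:(2,2)->N->(1,2)
  grid max=3 at (1,2)
Step 3: ant0:(1,2)->S->(2,2) | ant1:(1,2)->S->(2,2)
  grid max=6 at (2,2)
Step 4: ant0:(2,2)->N->(1,2) | ant1:(2,2)->N->(1,2)
  grid max=5 at (1,2)
Final grid:
  0 0 0 0
  0 0 5 0
  0 0 5 0
  0 0 0 0
  0 0 0 0
Max pheromone 5 at (1,2)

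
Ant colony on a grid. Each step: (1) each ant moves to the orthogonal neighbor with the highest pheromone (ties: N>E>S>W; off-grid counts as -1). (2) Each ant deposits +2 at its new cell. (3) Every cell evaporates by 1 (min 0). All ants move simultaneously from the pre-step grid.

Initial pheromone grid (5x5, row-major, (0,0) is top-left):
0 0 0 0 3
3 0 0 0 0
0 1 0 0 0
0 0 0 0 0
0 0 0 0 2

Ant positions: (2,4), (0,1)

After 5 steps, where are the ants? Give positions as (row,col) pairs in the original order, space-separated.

Step 1: ant0:(2,4)->N->(1,4) | ant1:(0,1)->E->(0,2)
  grid max=2 at (0,4)
Step 2: ant0:(1,4)->N->(0,4) | ant1:(0,2)->E->(0,3)
  grid max=3 at (0,4)
Step 3: ant0:(0,4)->W->(0,3) | ant1:(0,3)->E->(0,4)
  grid max=4 at (0,4)
Step 4: ant0:(0,3)->E->(0,4) | ant1:(0,4)->W->(0,3)
  grid max=5 at (0,4)
Step 5: ant0:(0,4)->W->(0,3) | ant1:(0,3)->E->(0,4)
  grid max=6 at (0,4)

(0,3) (0,4)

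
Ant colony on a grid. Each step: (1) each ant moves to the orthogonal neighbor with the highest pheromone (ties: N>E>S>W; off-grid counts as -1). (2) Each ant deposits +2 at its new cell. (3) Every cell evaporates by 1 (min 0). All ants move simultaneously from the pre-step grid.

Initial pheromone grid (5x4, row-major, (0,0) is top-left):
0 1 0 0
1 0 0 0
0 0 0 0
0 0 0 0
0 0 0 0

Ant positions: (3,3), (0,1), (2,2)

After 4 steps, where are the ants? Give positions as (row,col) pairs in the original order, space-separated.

Step 1: ant0:(3,3)->N->(2,3) | ant1:(0,1)->E->(0,2) | ant2:(2,2)->N->(1,2)
  grid max=1 at (0,2)
Step 2: ant0:(2,3)->N->(1,3) | ant1:(0,2)->S->(1,2) | ant2:(1,2)->N->(0,2)
  grid max=2 at (0,2)
Step 3: ant0:(1,3)->W->(1,2) | ant1:(1,2)->N->(0,2) | ant2:(0,2)->S->(1,2)
  grid max=5 at (1,2)
Step 4: ant0:(1,2)->N->(0,2) | ant1:(0,2)->S->(1,2) | ant2:(1,2)->N->(0,2)
  grid max=6 at (0,2)

(0,2) (1,2) (0,2)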